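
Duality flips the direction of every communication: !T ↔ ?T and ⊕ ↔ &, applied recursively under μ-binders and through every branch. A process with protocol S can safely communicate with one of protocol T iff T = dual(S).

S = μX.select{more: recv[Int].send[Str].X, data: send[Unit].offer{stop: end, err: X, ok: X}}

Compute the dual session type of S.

μX = μX  (binder kept)
  select{more,data} = offer{more,data}  (⊕→&)
    case more:
      recv[Int] = send[Int]
        send[Str] = recv[Str]
          X ↦ X
    case data:
      send[Unit] = recv[Unit]
        offer{stop,err,ok} = select{stop,err,ok}  (&→⊕)
          case stop:
            end ↦ end
          case err:
            X ↦ X
          case ok:
            X ↦ X

μX.offer{more: send[Int].recv[Str].X, data: recv[Unit].select{stop: end, err: X, ok: X}}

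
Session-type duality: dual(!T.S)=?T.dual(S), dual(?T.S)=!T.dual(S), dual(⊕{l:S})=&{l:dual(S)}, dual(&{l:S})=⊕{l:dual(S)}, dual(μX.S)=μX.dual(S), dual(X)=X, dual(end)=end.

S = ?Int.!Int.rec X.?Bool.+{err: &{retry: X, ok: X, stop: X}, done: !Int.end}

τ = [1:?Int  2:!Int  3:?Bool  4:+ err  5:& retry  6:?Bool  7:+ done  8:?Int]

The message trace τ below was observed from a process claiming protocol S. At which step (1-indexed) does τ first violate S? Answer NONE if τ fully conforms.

8

@1 ?Int  ok  residual = !Int.rec X.…
@2 !Int  ok  residual = rec X.…
@3 ?Bool  ok  residual = +{err: &{retry: rec X.…, ok: rec X.…, stop: rec X.…}, done: !Int.end}
@4 + err  ok  residual = &{retry: rec X.…, ok: rec X.…, stop: rec X.…}
@5 & retry  ok  residual = rec X.…
@6 ?Bool  ok  residual = +{err: &{retry: rec X.…, ok: rec X.…, stop: rec X.…}, done: !Int.end}
@7 + done  ok  residual = !Int.end
@8 got ?Int, protocol expects !Int  ✗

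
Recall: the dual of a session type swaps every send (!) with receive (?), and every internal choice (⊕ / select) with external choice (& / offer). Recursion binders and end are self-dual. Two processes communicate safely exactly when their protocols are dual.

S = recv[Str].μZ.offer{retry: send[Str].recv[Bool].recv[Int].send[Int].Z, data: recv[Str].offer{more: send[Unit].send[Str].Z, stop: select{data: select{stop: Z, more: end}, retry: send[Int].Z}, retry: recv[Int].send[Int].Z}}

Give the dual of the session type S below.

recv[Str] → send[Str]
  μZ → μZ  (binder kept)
    offer{retry,data} → select{retry,data}  (external→internal)
      • retry:
        send[Str] → recv[Str]
          recv[Bool] → send[Bool]
            recv[Int] → send[Int]
              send[Int] → recv[Int]
                dual(Z) = Z
      • data:
        recv[Str] → send[Str]
          offer{more,stop,retry} → select{more,stop,retry}  (external→internal)
            • more:
              send[Unit] → recv[Unit]
                send[Str] → recv[Str]
                  dual(Z) = Z
            • stop:
              select{data,retry} → offer{data,retry}  (internal→external)
                • data:
                  select{stop,more} → offer{stop,more}  (internal→external)
                    • stop:
                      dual(Z) = Z
                    • more:
                      dual(end) = end
                • retry:
                  send[Int] → recv[Int]
                    dual(Z) = Z
            • retry:
              recv[Int] → send[Int]
                send[Int] → recv[Int]
                  dual(Z) = Z

send[Str].μZ.select{retry: recv[Str].send[Bool].send[Int].recv[Int].Z, data: send[Str].select{more: recv[Unit].recv[Str].Z, stop: offer{data: offer{stop: Z, more: end}, retry: recv[Int].Z}, retry: send[Int].recv[Int].Z}}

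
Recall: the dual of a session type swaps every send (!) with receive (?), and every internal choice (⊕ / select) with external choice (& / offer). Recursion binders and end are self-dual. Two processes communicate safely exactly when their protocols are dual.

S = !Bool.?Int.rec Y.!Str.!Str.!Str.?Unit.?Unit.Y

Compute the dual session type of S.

?Bool.!Int.rec Y.?Str.?Str.?Str.!Unit.!Unit.Y

!Bool → ?Bool
  ?Int → !Int
    rec Y → rec Y  (rec unchanged)
      !Str → ?Str
        !Str → ?Str
          !Str → ?Str
            ?Unit → !Unit
              ?Unit → !Unit
                dual(Y) = Y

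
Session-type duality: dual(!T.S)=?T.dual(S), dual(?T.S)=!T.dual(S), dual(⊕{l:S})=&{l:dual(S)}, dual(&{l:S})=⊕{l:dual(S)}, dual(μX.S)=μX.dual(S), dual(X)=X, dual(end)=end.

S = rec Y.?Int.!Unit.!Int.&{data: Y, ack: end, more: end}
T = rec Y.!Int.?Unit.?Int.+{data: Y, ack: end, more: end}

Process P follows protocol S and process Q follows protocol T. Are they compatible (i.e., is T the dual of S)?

rec Y ‖ rec Y  ✓ (rec unchanged)
  ?Int ‖ !Int  ✓
    !Unit ‖ ?Unit  ✓
      !Int ‖ ?Int  ✓
        &{data,ack,more} ‖ +{data,ack,more}  ✓ labels match
          • data:
            Y ‖ Y  ✓
          • ack:
            end ‖ end  ✓
          • more:
            end ‖ end  ✓

YES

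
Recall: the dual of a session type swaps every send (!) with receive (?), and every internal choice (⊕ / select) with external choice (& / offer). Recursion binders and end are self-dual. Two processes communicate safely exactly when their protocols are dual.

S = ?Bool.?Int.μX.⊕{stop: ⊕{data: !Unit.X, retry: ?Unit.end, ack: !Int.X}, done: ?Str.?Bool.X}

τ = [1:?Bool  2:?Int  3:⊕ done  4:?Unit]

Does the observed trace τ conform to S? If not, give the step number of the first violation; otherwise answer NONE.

4

[1] ?Bool  ✓  now at ?Int.μX.…
[2] ?Int  ✓  now at μX.…
[3] ⊕ done  ✓  now at ?Str.?Bool.μX.…
[4] got ?Unit, protocol expects ?Str  ✗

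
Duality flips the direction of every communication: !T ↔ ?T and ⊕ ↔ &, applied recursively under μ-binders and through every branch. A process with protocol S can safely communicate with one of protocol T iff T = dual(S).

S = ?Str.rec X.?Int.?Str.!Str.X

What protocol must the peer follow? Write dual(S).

?Str = !Str
  rec X = rec X  (μ self-dual)
    ?Int = !Int
      ?Str = !Str
        !Str = ?Str
          X ↦ X

!Str.rec X.!Int.!Str.?Str.X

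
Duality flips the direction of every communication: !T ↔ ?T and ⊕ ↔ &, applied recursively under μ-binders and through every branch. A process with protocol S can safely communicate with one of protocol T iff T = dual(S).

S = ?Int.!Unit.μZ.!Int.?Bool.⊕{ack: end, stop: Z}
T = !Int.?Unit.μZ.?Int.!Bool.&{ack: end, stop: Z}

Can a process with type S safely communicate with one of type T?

?Int | !Int  ✓
  !Unit | ?Unit  ✓
    μZ | μZ  ✓ (μ self-dual)
      !Int | ?Int  ✓
        ?Bool | !Bool  ✓
          ⊕{ack,stop} | &{ack,stop}  ✓ labels match
            • ack:
              end | end  ✓
            • stop:
              Z | Z  ✓

YES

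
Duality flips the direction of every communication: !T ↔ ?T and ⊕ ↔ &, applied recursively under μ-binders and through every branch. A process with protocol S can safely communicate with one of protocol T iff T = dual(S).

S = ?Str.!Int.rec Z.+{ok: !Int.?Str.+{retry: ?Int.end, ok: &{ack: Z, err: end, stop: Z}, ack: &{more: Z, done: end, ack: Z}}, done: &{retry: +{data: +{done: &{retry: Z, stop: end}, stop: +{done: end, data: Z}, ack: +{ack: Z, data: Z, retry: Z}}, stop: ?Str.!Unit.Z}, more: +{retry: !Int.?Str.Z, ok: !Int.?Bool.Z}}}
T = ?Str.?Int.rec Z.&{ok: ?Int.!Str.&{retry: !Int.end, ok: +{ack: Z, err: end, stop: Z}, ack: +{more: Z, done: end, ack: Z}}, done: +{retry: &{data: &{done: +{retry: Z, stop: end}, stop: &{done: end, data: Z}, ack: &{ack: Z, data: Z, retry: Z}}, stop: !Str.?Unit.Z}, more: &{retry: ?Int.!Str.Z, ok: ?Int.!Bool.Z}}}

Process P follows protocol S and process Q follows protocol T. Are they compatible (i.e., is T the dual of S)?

?Str | ?Str  ✗ same direction on both sides — not dual

NO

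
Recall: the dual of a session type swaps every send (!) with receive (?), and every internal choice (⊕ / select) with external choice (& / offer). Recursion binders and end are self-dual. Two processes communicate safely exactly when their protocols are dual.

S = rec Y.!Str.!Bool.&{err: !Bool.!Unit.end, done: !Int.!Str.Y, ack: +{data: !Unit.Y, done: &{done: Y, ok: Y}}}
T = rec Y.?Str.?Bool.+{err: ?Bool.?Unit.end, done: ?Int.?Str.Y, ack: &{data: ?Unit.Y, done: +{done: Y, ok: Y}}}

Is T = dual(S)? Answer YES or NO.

rec Y vs rec Y  ✓ (rec unchanged)
  !Str vs ?Str  ✓
    !Bool vs ?Bool  ✓
      &{err,done,ack} vs +{err,done,ack}  ✓ same labels
        case err:
          !Bool vs ?Bool  ✓
            !Unit vs ?Unit  ✓
              end vs end  ✓
        case done:
          !Int vs ?Int  ✓
            !Str vs ?Str  ✓
              Y vs Y  ✓
        case ack:
          +{data,done} vs &{data,done}  ✓ same labels
            case data:
              !Unit vs ?Unit  ✓
                Y vs Y  ✓
            case done:
              &{done,ok} vs +{done,ok}  ✓ same labels
                case done:
                  Y vs Y  ✓
                case ok:
                  Y vs Y  ✓

YES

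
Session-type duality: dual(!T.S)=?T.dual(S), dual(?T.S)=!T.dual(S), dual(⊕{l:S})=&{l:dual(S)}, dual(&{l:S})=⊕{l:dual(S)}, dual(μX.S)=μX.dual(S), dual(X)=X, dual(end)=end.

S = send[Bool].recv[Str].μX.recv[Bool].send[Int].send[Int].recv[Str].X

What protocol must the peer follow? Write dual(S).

recv[Bool].send[Str].μX.send[Bool].recv[Int].recv[Int].send[Str].X

send[Bool] = recv[Bool]
  recv[Str] = send[Str]
    μX = μX  (binder kept)
      recv[Bool] = send[Bool]
        send[Int] = recv[Int]
          send[Int] = recv[Int]
            recv[Str] = send[Str]
              X self-dual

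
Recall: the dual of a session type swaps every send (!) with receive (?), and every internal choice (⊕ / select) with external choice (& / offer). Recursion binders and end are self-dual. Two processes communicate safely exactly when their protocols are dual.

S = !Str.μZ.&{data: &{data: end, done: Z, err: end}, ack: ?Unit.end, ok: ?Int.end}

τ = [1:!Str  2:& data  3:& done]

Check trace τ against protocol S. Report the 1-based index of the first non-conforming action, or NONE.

NONE

step 1: !Str  ok  cont: μZ.…
step 2: & data  ok  cont: &{data: end, done: μZ.…, err: end}
step 3: & done  ok  cont: μZ.…
τ conforms to S (length 3)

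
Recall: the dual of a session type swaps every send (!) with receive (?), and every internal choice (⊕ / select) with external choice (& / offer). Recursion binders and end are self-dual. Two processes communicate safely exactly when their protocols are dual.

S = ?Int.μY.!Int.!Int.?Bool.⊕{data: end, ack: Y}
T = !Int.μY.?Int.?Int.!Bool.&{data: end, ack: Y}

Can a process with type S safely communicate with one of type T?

?Int ‖ !Int  ✓
  μY ‖ μY  ✓ (rec unchanged)
    !Int ‖ ?Int  ✓
      !Int ‖ ?Int  ✓
        ?Bool ‖ !Bool  ✓
          ⊕{data,ack} ‖ &{data,ack}  ✓ same labels
            case data:
              end ‖ end  ✓
            case ack:
              Y ‖ Y  ✓

YES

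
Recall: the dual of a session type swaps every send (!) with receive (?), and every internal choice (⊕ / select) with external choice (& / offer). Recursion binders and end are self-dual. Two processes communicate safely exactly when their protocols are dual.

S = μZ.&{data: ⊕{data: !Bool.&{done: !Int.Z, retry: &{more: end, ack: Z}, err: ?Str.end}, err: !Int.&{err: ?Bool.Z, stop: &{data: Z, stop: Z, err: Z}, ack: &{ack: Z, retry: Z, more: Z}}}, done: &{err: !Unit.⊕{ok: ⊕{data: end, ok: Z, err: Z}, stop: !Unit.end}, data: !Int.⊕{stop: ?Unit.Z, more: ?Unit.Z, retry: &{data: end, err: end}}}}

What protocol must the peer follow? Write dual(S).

μZ.⊕{data: &{data: ?Bool.⊕{done: ?Int.Z, retry: ⊕{more: end, ack: Z}, err: !Str.end}, err: ?Int.⊕{err: !Bool.Z, stop: ⊕{data: Z, stop: Z, err: Z}, ack: ⊕{ack: Z, retry: Z, more: Z}}}, done: ⊕{err: ?Unit.&{ok: &{data: end, ok: Z, err: Z}, stop: ?Unit.end}, data: ?Int.&{stop: !Unit.Z, more: !Unit.Z, retry: ⊕{data: end, err: end}}}}

μZ ↦ μZ  (μ self-dual)
  &{data,done} ↦ ⊕{data,done}  (&→⊕)
    [data]
      ⊕{data,err} ↦ &{data,err}  (select→offer)
        [data]
          !Bool ↦ ?Bool
            &{done,retry,err} ↦ ⊕{done,retry,err}  (&→⊕)
              [done]
                !Int ↦ ?Int
                  Z self-dual
              [retry]
                &{more,ack} ↦ ⊕{more,ack}  (&→⊕)
                  [more]
                    end self-dual
                  [ack]
                    Z self-dual
              [err]
                ?Str ↦ !Str
                  end self-dual
        [err]
          !Int ↦ ?Int
            &{err,stop,ack} ↦ ⊕{err,stop,ack}  (&→⊕)
              [err]
                ?Bool ↦ !Bool
                  Z self-dual
              [stop]
                &{data,stop,err} ↦ ⊕{data,stop,err}  (&→⊕)
                  [data]
                    Z self-dual
                  [stop]
                    Z self-dual
                  [err]
                    Z self-dual
              [ack]
                &{ack,retry,more} ↦ ⊕{ack,retry,more}  (&→⊕)
                  [ack]
                    Z self-dual
                  [retry]
                    Z self-dual
                  [more]
                    Z self-dual
    [done]
      &{err,data} ↦ ⊕{err,data}  (&→⊕)
        [err]
          !Unit ↦ ?Unit
            ⊕{ok,stop} ↦ &{ok,stop}  (select→offer)
              [ok]
                ⊕{data,ok,err} ↦ &{data,ok,err}  (select→offer)
                  [data]
                    end self-dual
                  [ok]
                    Z self-dual
                  [err]
                    Z self-dual
              [stop]
                !Unit ↦ ?Unit
                  end self-dual
        [data]
          !Int ↦ ?Int
            ⊕{stop,more,retry} ↦ &{stop,more,retry}  (select→offer)
              [stop]
                ?Unit ↦ !Unit
                  Z self-dual
              [more]
                ?Unit ↦ !Unit
                  Z self-dual
              [retry]
                &{data,err} ↦ ⊕{data,err}  (&→⊕)
                  [data]
                    end self-dual
                  [err]
                    end self-dual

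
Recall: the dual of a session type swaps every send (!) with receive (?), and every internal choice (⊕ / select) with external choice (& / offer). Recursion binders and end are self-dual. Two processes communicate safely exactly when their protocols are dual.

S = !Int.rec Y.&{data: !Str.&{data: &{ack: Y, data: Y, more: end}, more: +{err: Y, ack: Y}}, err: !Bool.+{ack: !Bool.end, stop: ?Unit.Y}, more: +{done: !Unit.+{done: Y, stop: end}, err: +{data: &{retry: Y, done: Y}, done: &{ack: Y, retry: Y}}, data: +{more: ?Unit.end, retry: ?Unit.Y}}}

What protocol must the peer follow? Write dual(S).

?Int.rec Y.+{data: ?Str.+{data: +{ack: Y, data: Y, more: end}, more: &{err: Y, ack: Y}}, err: ?Bool.&{ack: ?Bool.end, stop: !Unit.Y}, more: &{done: ?Unit.&{done: Y, stop: end}, err: &{data: +{retry: Y, done: Y}, done: +{ack: Y, retry: Y}}, data: &{more: !Unit.end, retry: !Unit.Y}}}

!Int = ?Int
  rec Y = rec Y  (μ self-dual)
    &{data,err,more} = +{data,err,more}  (external→internal)
      case data:
        !Str = ?Str
          &{data,more} = +{data,more}  (external→internal)
            case data:
              &{ack,data,more} = +{ack,data,more}  (external→internal)
                case ack:
                  Y ↦ Y
                case data:
                  Y ↦ Y
                case more:
                  end ↦ end
            case more:
              +{err,ack} = &{err,ack}  (internal→external)
                case err:
                  Y ↦ Y
                case ack:
                  Y ↦ Y
      case err:
        !Bool = ?Bool
          +{ack,stop} = &{ack,stop}  (internal→external)
            case ack:
              !Bool = ?Bool
                end ↦ end
            case stop:
              ?Unit = !Unit
                Y ↦ Y
      case more:
        +{done,err,data} = &{done,err,data}  (internal→external)
          case done:
            !Unit = ?Unit
              +{done,stop} = &{done,stop}  (internal→external)
                case done:
                  Y ↦ Y
                case stop:
                  end ↦ end
          case err:
            +{data,done} = &{data,done}  (internal→external)
              case data:
                &{retry,done} = +{retry,done}  (external→internal)
                  case retry:
                    Y ↦ Y
                  case done:
                    Y ↦ Y
              case done:
                &{ack,retry} = +{ack,retry}  (external→internal)
                  case ack:
                    Y ↦ Y
                  case retry:
                    Y ↦ Y
          case data:
            +{more,retry} = &{more,retry}  (internal→external)
              case more:
                ?Unit = !Unit
                  end ↦ end
              case retry:
                ?Unit = !Unit
                  Y ↦ Y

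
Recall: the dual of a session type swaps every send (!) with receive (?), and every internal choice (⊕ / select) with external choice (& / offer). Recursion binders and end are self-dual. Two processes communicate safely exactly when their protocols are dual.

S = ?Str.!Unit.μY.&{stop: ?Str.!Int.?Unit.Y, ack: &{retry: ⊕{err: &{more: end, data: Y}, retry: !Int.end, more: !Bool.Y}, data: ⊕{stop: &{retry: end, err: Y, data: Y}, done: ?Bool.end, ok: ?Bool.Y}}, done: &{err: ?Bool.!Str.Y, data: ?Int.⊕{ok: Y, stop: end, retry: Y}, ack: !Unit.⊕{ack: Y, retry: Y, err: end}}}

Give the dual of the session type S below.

!Str.?Unit.μY.⊕{stop: !Str.?Int.!Unit.Y, ack: ⊕{retry: &{err: ⊕{more: end, data: Y}, retry: ?Int.end, more: ?Bool.Y}, data: &{stop: ⊕{retry: end, err: Y, data: Y}, done: !Bool.end, ok: !Bool.Y}}, done: ⊕{err: !Bool.?Str.Y, data: !Int.&{ok: Y, stop: end, retry: Y}, ack: ?Unit.&{ack: Y, retry: Y, err: end}}}

?Str → !Str
  !Unit → ?Unit
    μY → μY  (rec unchanged)
      &{stop,ack,done} → ⊕{stop,ack,done}  (offer→select)
        [stop]
          ?Str → !Str
            !Int → ?Int
              ?Unit → !Unit
                Y self-dual
        [ack]
          &{retry,data} → ⊕{retry,data}  (offer→select)
            [retry]
              ⊕{err,retry,more} → &{err,retry,more}  (internal→external)
                [err]
                  &{more,data} → ⊕{more,data}  (offer→select)
                    [more]
                      end self-dual
                    [data]
                      Y self-dual
                [retry]
                  !Int → ?Int
                    end self-dual
                [more]
                  !Bool → ?Bool
                    Y self-dual
            [data]
              ⊕{stop,done,ok} → &{stop,done,ok}  (internal→external)
                [stop]
                  &{retry,err,data} → ⊕{retry,err,data}  (offer→select)
                    [retry]
                      end self-dual
                    [err]
                      Y self-dual
                    [data]
                      Y self-dual
                [done]
                  ?Bool → !Bool
                    end self-dual
                [ok]
                  ?Bool → !Bool
                    Y self-dual
        [done]
          &{err,data,ack} → ⊕{err,data,ack}  (offer→select)
            [err]
              ?Bool → !Bool
                !Str → ?Str
                  Y self-dual
            [data]
              ?Int → !Int
                ⊕{ok,stop,retry} → &{ok,stop,retry}  (internal→external)
                  [ok]
                    Y self-dual
                  [stop]
                    end self-dual
                  [retry]
                    Y self-dual
            [ack]
              !Unit → ?Unit
                ⊕{ack,retry,err} → &{ack,retry,err}  (internal→external)
                  [ack]
                    Y self-dual
                  [retry]
                    Y self-dual
                  [err]
                    end self-dual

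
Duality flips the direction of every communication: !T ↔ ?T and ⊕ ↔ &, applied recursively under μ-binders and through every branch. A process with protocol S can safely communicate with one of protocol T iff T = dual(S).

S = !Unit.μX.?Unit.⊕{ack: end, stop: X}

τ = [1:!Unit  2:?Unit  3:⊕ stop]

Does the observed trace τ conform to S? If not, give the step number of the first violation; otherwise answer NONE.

[1] !Unit  match  residual = μX.…
[2] ?Unit  match  residual = ⊕{ack: end, stop: μX.…}
[3] ⊕ stop  match  residual = μX.…
τ conforms to S (length 3)

NONE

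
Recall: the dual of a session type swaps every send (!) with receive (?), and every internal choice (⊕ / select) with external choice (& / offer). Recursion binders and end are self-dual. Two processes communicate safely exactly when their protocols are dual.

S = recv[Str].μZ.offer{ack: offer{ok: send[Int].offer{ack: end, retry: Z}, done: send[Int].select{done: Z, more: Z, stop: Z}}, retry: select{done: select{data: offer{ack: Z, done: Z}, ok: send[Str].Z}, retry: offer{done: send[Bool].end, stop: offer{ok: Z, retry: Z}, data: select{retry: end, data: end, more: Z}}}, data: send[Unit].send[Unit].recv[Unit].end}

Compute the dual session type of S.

recv[Str] ↦ send[Str]
  μZ ↦ μZ  (rec unchanged)
    offer{ack,retry,data} ↦ select{ack,retry,data}  (&→⊕)
      • ack:
        offer{ok,done} ↦ select{ok,done}  (&→⊕)
          • ok:
            send[Int] ↦ recv[Int]
              offer{ack,retry} ↦ select{ack,retry}  (&→⊕)
                • ack:
                  end ↦ end
                • retry:
                  Z ↦ Z
          • done:
            send[Int] ↦ recv[Int]
              select{done,more,stop} ↦ offer{done,more,stop}  (internal→external)
                • done:
                  Z ↦ Z
                • more:
                  Z ↦ Z
                • stop:
                  Z ↦ Z
      • retry:
        select{done,retry} ↦ offer{done,retry}  (internal→external)
          • done:
            select{data,ok} ↦ offer{data,ok}  (internal→external)
              • data:
                offer{ack,done} ↦ select{ack,done}  (&→⊕)
                  • ack:
                    Z ↦ Z
                  • done:
                    Z ↦ Z
              • ok:
                send[Str] ↦ recv[Str]
                  Z ↦ Z
          • retry:
            offer{done,stop,data} ↦ select{done,stop,data}  (&→⊕)
              • done:
                send[Bool] ↦ recv[Bool]
                  end ↦ end
              • stop:
                offer{ok,retry} ↦ select{ok,retry}  (&→⊕)
                  • ok:
                    Z ↦ Z
                  • retry:
                    Z ↦ Z
              • data:
                select{retry,data,more} ↦ offer{retry,data,more}  (internal→external)
                  • retry:
                    end ↦ end
                  • data:
                    end ↦ end
                  • more:
                    Z ↦ Z
      • data:
        send[Unit] ↦ recv[Unit]
          send[Unit] ↦ recv[Unit]
            recv[Unit] ↦ send[Unit]
              end ↦ end

send[Str].μZ.select{ack: select{ok: recv[Int].select{ack: end, retry: Z}, done: recv[Int].offer{done: Z, more: Z, stop: Z}}, retry: offer{done: offer{data: select{ack: Z, done: Z}, ok: recv[Str].Z}, retry: select{done: recv[Bool].end, stop: select{ok: Z, retry: Z}, data: offer{retry: end, data: end, more: Z}}}, data: recv[Unit].recv[Unit].send[Unit].end}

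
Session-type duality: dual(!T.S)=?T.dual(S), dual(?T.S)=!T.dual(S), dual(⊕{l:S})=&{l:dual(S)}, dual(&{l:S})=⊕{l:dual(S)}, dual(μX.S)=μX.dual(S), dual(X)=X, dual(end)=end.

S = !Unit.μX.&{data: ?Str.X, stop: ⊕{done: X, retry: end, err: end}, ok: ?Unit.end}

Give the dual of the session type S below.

!Unit → ?Unit
  μX → μX  (μ self-dual)
    &{data,stop,ok} → ⊕{data,stop,ok}  (external→internal)
      [data]
        ?Str → !Str
          dual(X) = X
      [stop]
        ⊕{done,retry,err} → &{done,retry,err}  (select→offer)
          [done]
            dual(X) = X
          [retry]
            dual(end) = end
          [err]
            dual(end) = end
      [ok]
        ?Unit → !Unit
          dual(end) = end

?Unit.μX.⊕{data: !Str.X, stop: &{done: X, retry: end, err: end}, ok: !Unit.end}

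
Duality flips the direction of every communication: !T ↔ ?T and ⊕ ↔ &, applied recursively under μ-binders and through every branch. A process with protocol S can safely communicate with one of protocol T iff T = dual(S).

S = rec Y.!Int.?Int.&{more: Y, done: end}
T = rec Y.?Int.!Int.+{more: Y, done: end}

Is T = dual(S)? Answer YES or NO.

rec Y ‖ rec Y  ✓ (μ self-dual)
  !Int ‖ ?Int  ✓
    ?Int ‖ !Int  ✓
      &{more,done} ‖ +{more,done}  ✓ label sets agree
        [more]
          Y ‖ Y  ✓
        [done]
          end ‖ end  ✓

YES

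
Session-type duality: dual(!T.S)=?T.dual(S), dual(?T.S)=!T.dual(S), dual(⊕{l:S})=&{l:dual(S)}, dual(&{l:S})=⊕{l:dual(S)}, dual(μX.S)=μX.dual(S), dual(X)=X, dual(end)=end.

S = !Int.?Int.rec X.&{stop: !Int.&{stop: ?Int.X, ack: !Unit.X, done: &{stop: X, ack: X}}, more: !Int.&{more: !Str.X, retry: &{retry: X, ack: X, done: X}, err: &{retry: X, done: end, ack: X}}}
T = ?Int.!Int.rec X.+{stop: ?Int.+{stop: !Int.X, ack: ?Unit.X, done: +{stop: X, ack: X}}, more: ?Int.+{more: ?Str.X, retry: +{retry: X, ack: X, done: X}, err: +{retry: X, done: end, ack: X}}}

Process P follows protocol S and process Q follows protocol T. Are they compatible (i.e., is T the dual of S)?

!Int | ?Int  match
  ?Int | !Int  match
    rec X | rec X  match (μ self-dual)
      &{stop,more} | +{stop,more}  match same labels
        [stop]
          !Int | ?Int  match
            &{stop,ack,done} | +{stop,ack,done}  match same labels
              [stop]
                ?Int | !Int  match
                  X | X  match
              [ack]
                !Unit | ?Unit  match
                  X | X  match
              [done]
                &{stop,ack} | +{stop,ack}  match same labels
                  [stop]
                    X | X  match
                  [ack]
                    X | X  match
        [more]
          !Int | ?Int  match
            &{more,retry,err} | +{more,retry,err}  match same labels
              [more]
                !Str | ?Str  match
                  X | X  match
              [retry]
                &{retry,ack,done} | +{retry,ack,done}  match same labels
                  [retry]
                    X | X  match
                  [ack]
                    X | X  match
                  [done]
                    X | X  match
              [err]
                &{retry,done,ack} | +{retry,done,ack}  match same labels
                  [retry]
                    X | X  match
                  [done]
                    end | end  match
                  [ack]
                    X | X  match

YES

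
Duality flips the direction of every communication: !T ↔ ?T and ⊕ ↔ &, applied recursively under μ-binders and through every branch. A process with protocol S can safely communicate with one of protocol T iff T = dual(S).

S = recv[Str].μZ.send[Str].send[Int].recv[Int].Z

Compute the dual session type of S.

send[Str].μZ.recv[Str].recv[Int].send[Int].Z

recv[Str] → send[Str]
  μZ → μZ  (rec unchanged)
    send[Str] → recv[Str]
      send[Int] → recv[Int]
        recv[Int] → send[Int]
          Z ↦ Z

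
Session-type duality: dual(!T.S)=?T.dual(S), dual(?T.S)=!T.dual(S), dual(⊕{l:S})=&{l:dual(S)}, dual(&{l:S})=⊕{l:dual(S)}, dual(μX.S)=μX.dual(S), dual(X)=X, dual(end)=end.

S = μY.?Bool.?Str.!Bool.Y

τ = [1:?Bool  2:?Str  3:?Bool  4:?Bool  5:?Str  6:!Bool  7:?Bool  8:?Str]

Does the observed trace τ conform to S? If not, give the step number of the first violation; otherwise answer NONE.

step 1: ?Bool  ✓  residual = ?Str.!Bool.μY.…
step 2: ?Str  ✓  residual = !Bool.μY.…
step 3: got ?Bool, protocol expects !Bool  ✗

3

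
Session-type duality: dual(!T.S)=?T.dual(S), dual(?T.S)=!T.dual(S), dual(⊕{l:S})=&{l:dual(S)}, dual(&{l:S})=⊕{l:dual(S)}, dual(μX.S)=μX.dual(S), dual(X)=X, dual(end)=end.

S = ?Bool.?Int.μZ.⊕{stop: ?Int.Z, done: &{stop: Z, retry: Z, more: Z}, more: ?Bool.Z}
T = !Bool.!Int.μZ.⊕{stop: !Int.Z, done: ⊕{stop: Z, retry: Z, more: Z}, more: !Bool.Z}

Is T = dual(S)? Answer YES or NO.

?Bool vs !Bool  ok
  ?Int vs !Int  ok
    μZ vs μZ  ok (μ self-dual)
      ⊕{stop,done,more} vs ⊕{stop,done,more}  ✗ choice polarity not flipped — not dual

NO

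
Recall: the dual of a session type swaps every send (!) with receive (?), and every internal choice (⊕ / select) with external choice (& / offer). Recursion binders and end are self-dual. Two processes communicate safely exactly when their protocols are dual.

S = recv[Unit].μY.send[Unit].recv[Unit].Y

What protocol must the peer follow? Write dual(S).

recv[Unit] = send[Unit]
  μY = μY  (binder kept)
    send[Unit] = recv[Unit]
      recv[Unit] = send[Unit]
        Y ↦ Y

send[Unit].μY.recv[Unit].send[Unit].Y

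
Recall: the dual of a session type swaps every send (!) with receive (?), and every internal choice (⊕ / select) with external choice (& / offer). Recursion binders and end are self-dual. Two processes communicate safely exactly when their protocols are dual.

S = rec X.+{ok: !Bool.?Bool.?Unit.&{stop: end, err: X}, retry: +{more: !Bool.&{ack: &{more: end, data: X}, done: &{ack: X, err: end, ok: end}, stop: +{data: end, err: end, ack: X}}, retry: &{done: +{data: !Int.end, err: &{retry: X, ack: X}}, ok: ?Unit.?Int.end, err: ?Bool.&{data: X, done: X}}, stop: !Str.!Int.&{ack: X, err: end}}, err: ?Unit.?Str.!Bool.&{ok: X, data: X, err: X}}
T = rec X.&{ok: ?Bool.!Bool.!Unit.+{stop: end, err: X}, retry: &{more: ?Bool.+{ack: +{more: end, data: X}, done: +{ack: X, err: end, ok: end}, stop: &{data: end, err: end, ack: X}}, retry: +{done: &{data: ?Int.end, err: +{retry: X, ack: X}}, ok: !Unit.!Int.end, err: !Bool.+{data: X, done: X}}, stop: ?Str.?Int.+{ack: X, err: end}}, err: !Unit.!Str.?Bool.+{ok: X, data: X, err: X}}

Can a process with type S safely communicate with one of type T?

rec X ‖ rec X  ✓ (μ self-dual)
  +{ok,retry,err} ‖ &{ok,retry,err}  ✓ label sets agree
    [ok]
      !Bool ‖ ?Bool  ✓
        ?Bool ‖ !Bool  ✓
          ?Unit ‖ !Unit  ✓
            &{stop,err} ‖ +{stop,err}  ✓ label sets agree
              [stop]
                end ‖ end  ✓
              [err]
                X ‖ X  ✓
    [retry]
      +{more,retry,stop} ‖ &{more,retry,stop}  ✓ label sets agree
        [more]
          !Bool ‖ ?Bool  ✓
            &{ack,done,stop} ‖ +{ack,done,stop}  ✓ label sets agree
              [ack]
                &{more,data} ‖ +{more,data}  ✓ label sets agree
                  [more]
                    end ‖ end  ✓
                  [data]
                    X ‖ X  ✓
              [done]
                &{ack,err,ok} ‖ +{ack,err,ok}  ✓ label sets agree
                  [ack]
                    X ‖ X  ✓
                  [err]
                    end ‖ end  ✓
                  [ok]
                    end ‖ end  ✓
              [stop]
                +{data,err,ack} ‖ &{data,err,ack}  ✓ label sets agree
                  [data]
                    end ‖ end  ✓
                  [err]
                    end ‖ end  ✓
                  [ack]
                    X ‖ X  ✓
        [retry]
          &{done,ok,err} ‖ +{done,ok,err}  ✓ label sets agree
            [done]
              +{data,err} ‖ &{data,err}  ✓ label sets agree
                [data]
                  !Int ‖ ?Int  ✓
                    end ‖ end  ✓
                [err]
                  &{retry,ack} ‖ +{retry,ack}  ✓ label sets agree
                    [retry]
                      X ‖ X  ✓
                    [ack]
                      X ‖ X  ✓
            [ok]
              ?Unit ‖ !Unit  ✓
                ?Int ‖ !Int  ✓
                  end ‖ end  ✓
            [err]
              ?Bool ‖ !Bool  ✓
                &{data,done} ‖ +{data,done}  ✓ label sets agree
                  [data]
                    X ‖ X  ✓
                  [done]
                    X ‖ X  ✓
        [stop]
          !Str ‖ ?Str  ✓
            !Int ‖ ?Int  ✓
              &{ack,err} ‖ +{ack,err}  ✓ label sets agree
                [ack]
                  X ‖ X  ✓
                [err]
                  end ‖ end  ✓
    [err]
      ?Unit ‖ !Unit  ✓
        ?Str ‖ !Str  ✓
          !Bool ‖ ?Bool  ✓
            &{ok,data,err} ‖ +{ok,data,err}  ✓ label sets agree
              [ok]
                X ‖ X  ✓
              [data]
                X ‖ X  ✓
              [err]
                X ‖ X  ✓

YES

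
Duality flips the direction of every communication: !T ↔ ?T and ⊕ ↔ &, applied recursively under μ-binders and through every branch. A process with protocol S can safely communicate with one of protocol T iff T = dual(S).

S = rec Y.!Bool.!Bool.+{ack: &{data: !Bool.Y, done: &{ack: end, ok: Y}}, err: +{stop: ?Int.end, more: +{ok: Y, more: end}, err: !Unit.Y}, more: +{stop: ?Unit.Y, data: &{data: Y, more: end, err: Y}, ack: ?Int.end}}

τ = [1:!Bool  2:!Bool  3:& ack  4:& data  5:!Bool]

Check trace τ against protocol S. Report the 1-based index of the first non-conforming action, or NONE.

3

step 1: !Bool  ok  state: !Bool.+{ack: &{data: !Bool.rec Y.…, done: &{ack: end, ok: rec Y.…}}, err: +{stop: ?Int.end, more: +{ok: rec Y.…, more: end}, err: !Unit.rec Y.…}, more: +{stop: ?Unit.rec Y.…, data: &{data: rec Y.…, more: end, err: rec Y.…}, ack: ?Int.end}}
step 2: !Bool  ok  state: +{ack: &{data: !Bool.rec Y.…, done: &{ack: end, ok: rec Y.…}}, err: +{stop: ?Int.end, more: +{ok: rec Y.…, more: end}, err: !Unit.rec Y.…}, more: +{stop: ?Unit.rec Y.…, data: &{data: rec Y.…, more: end, err: rec Y.…}, ack: ?Int.end}}
step 3: got & ack, protocol expects + ack or + err or + more  ✗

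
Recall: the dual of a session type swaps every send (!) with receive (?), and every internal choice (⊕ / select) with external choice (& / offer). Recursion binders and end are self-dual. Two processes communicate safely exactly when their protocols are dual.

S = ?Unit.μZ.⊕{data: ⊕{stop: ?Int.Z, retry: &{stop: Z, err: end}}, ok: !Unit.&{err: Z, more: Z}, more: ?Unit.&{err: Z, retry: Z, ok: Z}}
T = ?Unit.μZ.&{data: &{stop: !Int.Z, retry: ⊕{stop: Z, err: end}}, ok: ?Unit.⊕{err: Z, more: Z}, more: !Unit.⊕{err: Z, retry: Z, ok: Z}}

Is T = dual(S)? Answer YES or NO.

NO

?Unit | ?Unit  ✗ same direction on both sides — not dual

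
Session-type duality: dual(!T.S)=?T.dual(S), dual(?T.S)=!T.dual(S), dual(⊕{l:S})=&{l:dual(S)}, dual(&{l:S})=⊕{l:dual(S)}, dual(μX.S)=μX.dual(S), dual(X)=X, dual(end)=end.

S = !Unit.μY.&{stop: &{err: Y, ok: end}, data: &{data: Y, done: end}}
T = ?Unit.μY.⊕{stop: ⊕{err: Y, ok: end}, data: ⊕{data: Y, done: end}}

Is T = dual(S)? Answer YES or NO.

!Unit vs ?Unit  ✓
  μY vs μY  ✓ (rec unchanged)
    &{stop,data} vs ⊕{stop,data}  ✓ labels match
      [stop]
        &{err,ok} vs ⊕{err,ok}  ✓ labels match
          [err]
            Y vs Y  ✓
          [ok]
            end vs end  ✓
      [data]
        &{data,done} vs ⊕{data,done}  ✓ labels match
          [data]
            Y vs Y  ✓
          [done]
            end vs end  ✓

YES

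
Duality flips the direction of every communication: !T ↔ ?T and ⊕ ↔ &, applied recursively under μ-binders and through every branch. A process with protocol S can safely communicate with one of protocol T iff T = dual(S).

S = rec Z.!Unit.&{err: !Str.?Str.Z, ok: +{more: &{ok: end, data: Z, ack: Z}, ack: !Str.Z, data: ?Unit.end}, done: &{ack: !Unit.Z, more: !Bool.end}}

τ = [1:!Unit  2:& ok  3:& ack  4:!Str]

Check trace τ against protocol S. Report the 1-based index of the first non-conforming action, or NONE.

3

@1 !Unit  ok  now at &{err: !Str.?Str.rec Z.…, ok: +{more: &{ok: end, data: rec Z.…, ack: rec Z.…}, ack: !Str.rec Z.…, data: ?Unit.end}, done: &{ack: !Unit.rec Z.…, more: !Bool.end}}
@2 & ok  ok  now at +{more: &{ok: end, data: rec Z.…, ack: rec Z.…}, ack: !Str.rec Z.…, data: ?Unit.end}
@3 got & ack, protocol expects + more or + ack or + data  ✗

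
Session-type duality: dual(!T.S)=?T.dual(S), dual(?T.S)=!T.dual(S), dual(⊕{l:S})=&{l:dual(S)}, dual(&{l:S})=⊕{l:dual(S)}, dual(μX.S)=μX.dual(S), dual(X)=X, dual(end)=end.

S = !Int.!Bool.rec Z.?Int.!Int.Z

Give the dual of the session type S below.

?Int.?Bool.rec Z.!Int.?Int.Z

!Int → ?Int
  !Bool → ?Bool
    rec Z → rec Z  (binder kept)
      ?Int → !Int
        !Int → ?Int
          Z ↦ Z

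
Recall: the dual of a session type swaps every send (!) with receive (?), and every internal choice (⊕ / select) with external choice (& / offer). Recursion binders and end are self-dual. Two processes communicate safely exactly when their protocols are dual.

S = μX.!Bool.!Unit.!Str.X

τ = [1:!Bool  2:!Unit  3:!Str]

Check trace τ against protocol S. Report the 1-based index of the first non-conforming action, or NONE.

NONE

[1] !Bool  ok  now at !Unit.!Str.μX.…
[2] !Unit  ok  now at !Str.μX.…
[3] !Str  ok  now at μX.…
trace exhausted — no violation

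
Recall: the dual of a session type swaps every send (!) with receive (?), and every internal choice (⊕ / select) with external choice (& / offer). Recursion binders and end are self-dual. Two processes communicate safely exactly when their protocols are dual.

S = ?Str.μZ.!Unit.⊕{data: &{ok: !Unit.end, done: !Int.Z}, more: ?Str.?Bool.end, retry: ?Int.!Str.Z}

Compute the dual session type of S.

?Str → !Str
  μZ → μZ  (μ self-dual)
    !Unit → ?Unit
      ⊕{data,more,retry} → &{data,more,retry}  (⊕→&)
        [data]
          &{ok,done} → ⊕{ok,done}  (external→internal)
            [ok]
              !Unit → ?Unit
                end self-dual
            [done]
              !Int → ?Int
                Z self-dual
        [more]
          ?Str → !Str
            ?Bool → !Bool
              end self-dual
        [retry]
          ?Int → !Int
            !Str → ?Str
              Z self-dual

!Str.μZ.?Unit.&{data: ⊕{ok: ?Unit.end, done: ?Int.Z}, more: !Str.!Bool.end, retry: !Int.?Str.Z}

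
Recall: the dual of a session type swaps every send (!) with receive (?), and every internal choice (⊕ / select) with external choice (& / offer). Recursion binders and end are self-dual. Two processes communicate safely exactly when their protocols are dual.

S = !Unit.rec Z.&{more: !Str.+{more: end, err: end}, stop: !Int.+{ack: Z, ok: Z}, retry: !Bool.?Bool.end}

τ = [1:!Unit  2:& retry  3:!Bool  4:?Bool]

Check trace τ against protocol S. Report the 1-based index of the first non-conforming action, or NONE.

NONE

@1 !Unit  ✓  cont: rec Z.…
@2 & retry  ✓  cont: !Bool.?Bool.end
@3 !Bool  ✓  cont: ?Bool.end
@4 ?Bool  ✓  cont: end
all 4 steps conform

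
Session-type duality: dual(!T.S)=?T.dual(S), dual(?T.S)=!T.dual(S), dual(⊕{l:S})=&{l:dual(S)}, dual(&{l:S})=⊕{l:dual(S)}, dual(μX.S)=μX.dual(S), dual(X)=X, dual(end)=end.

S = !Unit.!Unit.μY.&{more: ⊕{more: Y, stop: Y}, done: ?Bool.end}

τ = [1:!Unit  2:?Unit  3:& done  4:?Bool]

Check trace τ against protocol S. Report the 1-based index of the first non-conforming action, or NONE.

step 1: !Unit  ok  now at !Unit.μY.…
step 2: got ?Unit, protocol expects !Unit  ✗

2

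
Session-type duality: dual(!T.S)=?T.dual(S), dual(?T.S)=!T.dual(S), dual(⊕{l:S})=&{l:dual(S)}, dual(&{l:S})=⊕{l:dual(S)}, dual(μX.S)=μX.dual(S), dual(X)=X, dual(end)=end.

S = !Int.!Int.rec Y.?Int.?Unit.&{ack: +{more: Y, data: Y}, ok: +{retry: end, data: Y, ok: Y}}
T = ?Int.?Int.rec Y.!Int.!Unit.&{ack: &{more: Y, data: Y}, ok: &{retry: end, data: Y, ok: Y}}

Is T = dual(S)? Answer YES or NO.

NO

!Int | ?Int  ok
  !Int | ?Int  ok
    rec Y | rec Y  ok (μ self-dual)
      ?Int | !Int  ok
        ?Unit | !Unit  ok
          &{ack,ok} | &{ack,ok}  ✗ choice polarity not flipped — not dual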